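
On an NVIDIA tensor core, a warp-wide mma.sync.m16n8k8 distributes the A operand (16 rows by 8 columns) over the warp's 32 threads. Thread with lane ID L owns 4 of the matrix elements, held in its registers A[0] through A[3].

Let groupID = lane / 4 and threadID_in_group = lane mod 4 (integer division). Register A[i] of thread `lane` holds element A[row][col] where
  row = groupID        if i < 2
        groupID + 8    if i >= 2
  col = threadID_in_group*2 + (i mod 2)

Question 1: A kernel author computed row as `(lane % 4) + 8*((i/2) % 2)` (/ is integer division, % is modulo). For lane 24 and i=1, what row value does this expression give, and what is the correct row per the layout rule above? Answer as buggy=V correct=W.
buggy=0 correct=6

`(lane % 4) + 8*((i/2) % 2)`[24,1]->0
L=24->g=24>>2=6, t=24&3=0
[1]->row 6+0=6  col 0·2+1=1
row: 0 vs 6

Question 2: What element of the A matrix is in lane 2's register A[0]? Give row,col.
0,4

lane 2: g=0 (2/4), t=2 (2%4)
i=0: r=0+0=0, c=2*2+0=4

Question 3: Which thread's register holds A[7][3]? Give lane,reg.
29,1

r: 7->gid=7,r8=0  c: 3->tid=1,i&1=1
L=7*4+1=29  i=0*2+1=1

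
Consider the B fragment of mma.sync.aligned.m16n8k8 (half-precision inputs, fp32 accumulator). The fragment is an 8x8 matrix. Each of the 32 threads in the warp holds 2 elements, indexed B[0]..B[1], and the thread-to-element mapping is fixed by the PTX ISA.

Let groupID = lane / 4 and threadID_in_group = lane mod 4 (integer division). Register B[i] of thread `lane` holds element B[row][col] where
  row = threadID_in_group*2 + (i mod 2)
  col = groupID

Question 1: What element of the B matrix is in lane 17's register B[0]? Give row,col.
17: grp=4,tig=1
[0] (1*2+0,4) = (2,4)

2,4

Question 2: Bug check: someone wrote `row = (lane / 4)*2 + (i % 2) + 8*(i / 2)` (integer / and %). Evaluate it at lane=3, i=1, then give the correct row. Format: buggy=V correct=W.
`(lane / 4)*2 + (i % 2) + 8*(i / 2)`[3,1]=>1
3: grp=0,tig=3
[1] (3*2+1,0) = (7,0)
row: 1 vs 7

buggy=1 correct=7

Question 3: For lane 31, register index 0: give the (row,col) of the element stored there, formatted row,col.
6,7

31: grp=7,tig=3
[0] (3*2+0,7) = (6,7)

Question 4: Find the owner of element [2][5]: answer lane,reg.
c: 5->gid=5  r: 2->tid=1,i&1=0
L=5*4+1=21  i=0=0

21,0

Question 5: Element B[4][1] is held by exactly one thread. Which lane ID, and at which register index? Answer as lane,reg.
c=1→G=1  r=4→T=2,p=0
L=1*4+2=6  i=0=0

6,0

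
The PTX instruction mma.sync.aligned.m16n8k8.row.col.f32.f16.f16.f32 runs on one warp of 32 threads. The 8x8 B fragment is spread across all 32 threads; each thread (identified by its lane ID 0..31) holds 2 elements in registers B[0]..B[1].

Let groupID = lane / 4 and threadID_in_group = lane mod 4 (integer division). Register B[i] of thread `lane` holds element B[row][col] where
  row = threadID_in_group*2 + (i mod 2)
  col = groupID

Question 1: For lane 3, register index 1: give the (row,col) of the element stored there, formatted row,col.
7,0

lane 3⇒3/4=0, 3 mod 4=3
i=1  r:2·3+1⇒7  c:0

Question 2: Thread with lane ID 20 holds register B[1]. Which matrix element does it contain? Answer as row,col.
lane 20->20/4=5, 20 mod 4=0
i=1  r:2·0+1->1  c:5

1,5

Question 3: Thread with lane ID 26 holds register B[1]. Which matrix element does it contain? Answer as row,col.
5,6

26: grp=6,tig=2
[1] (2*2+1,6) = (5,6)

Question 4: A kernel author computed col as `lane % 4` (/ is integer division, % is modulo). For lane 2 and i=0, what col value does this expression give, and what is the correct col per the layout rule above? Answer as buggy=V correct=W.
`lane % 4`[2,0]=>2
lane 2=>2/4=0, 2 mod 4=2
i=0  r:2·2+0=>4  c:0
col: 2 vs 0

buggy=2 correct=0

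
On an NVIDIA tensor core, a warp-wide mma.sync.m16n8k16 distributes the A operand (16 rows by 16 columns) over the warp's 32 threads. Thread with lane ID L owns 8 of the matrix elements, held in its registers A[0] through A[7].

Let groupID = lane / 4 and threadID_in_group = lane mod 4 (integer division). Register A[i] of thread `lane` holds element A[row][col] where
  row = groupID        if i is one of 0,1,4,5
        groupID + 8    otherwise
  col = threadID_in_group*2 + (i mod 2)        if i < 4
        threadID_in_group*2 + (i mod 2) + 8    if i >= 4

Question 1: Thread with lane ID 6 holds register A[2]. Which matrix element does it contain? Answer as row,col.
lane 6=>6/4=1, 6 mod 4=2
i=2  r:1+8=>9  c:2·2+0+0=>4

9,4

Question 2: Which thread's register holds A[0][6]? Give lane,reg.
r=0->g=0,rb=0  c=6->cb=0,t=3,b0=0
L=0*4+3=3  i=0*4+0*2+0=0

3,0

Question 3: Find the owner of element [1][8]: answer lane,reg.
4,4

r: 1->gid=1,r8=0  c: 8->c8=1,tid=0,i&1=0
L=1*4+0=4  i=1*4+0*2+0=4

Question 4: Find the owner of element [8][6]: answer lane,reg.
r=8⇒gr=0,Rb=1  c=6⇒Cb=0,th=3,odd=0
L=0*4+3=3  i=0*4+1*2+0=2

3,2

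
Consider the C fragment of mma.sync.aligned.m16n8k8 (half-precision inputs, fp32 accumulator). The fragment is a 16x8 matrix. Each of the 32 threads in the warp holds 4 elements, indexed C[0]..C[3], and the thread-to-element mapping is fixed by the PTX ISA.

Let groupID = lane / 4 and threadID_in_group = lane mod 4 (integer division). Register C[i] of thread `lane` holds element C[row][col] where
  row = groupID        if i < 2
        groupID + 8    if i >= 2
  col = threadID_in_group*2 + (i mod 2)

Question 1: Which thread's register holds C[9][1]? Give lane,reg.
4,3

r: 9->gid=1,r8=1  c: 1->tid=0,i&1=1
L=1*4+0=4  i=1*2+1=3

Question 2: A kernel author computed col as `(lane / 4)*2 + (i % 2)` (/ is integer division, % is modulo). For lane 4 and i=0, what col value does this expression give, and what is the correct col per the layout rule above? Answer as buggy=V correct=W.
buggy=2 correct=0

`(lane / 4)*2 + (i % 2)`[4,0]->2
lane 4->4/4=1, 4 mod 4=0
i=0  r:1+0->1  c:2·0+0->0
col: 2 vs 0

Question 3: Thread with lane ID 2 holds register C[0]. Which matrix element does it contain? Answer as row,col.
0,4

lane 2: G=0 (2/4), T=2 (2%4)
i=0: r=0+0=0, c=2*2+0=4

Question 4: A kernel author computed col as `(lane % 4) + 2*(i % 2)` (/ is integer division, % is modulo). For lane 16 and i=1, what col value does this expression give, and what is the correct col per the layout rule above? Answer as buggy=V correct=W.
buggy=2 correct=1

`(lane % 4) + 2*(i % 2)`[16,1]->2
lane 16->16/4=4, 16 mod 4=0
i=1  r:4+0->4  c:2·0+1->1
col: 2 vs 1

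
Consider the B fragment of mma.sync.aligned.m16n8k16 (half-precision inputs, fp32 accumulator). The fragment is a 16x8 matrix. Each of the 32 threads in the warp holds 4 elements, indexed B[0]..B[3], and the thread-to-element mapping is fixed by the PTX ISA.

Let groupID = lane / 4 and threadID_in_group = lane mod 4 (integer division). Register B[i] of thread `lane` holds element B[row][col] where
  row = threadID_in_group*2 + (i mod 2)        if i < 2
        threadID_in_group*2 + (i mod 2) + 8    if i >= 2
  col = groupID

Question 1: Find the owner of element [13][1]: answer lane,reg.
c: 1->gid=1  r: 13->r8=1,tid=2,i&1=1
L=1*4+2=6  i=1*2+1=3

6,3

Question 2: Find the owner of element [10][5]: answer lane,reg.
c:5=>grp=5  r:10=>rB=1,tig=1,lo=0
L=5*4+1=21  i=1*2+0=2

21,2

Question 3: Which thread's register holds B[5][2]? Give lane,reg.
10,1

c=2->g=2  r=5->rb=0,t=2,b0=1
L=2*4+2=10  i=0*2+1=1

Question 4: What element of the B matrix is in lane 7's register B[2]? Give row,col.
14,1

L=7->g=7>>2=1, t=7&3=3
[2]->row 3·2+0+8=14  col g=1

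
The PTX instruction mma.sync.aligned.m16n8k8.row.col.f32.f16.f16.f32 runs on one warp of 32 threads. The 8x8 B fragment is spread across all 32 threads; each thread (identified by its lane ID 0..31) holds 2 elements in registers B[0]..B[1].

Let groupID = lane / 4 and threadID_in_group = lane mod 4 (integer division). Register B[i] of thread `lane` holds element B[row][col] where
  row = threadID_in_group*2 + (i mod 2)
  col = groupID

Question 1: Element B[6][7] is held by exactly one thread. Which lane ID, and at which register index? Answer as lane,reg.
31,0

c: 7->gid=7  r: 6->tid=3,i&1=0
L=7*4+3=31  i=0=0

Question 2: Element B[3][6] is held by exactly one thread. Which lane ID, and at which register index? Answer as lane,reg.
c=6⇒gr=6  r=3⇒th=1,odd=1
L=6*4+1=25  i=1=1

25,1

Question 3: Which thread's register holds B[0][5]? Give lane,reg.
c=5->g=5  r=0->t=0,b0=0
L=5*4+0=20  i=0=0

20,0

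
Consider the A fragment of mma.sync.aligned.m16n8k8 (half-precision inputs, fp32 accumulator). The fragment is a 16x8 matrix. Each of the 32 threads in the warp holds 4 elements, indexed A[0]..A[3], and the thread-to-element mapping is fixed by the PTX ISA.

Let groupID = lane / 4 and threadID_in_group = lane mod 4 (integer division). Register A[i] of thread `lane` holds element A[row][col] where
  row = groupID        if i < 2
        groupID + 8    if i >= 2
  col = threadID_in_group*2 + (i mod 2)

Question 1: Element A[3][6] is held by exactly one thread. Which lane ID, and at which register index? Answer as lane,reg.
15,0

r=3⇒gr=3,Rb=0  c=6⇒th=3,odd=0
L=3*4+3=15  i=0*2+0=0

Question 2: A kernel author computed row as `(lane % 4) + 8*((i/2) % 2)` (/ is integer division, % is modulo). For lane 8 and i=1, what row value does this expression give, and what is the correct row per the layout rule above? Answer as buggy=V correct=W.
buggy=0 correct=2

`(lane % 4) + 8*((i/2) % 2)`[8,1]->0
L=8->gid=8>>2=2, tid=8&3=0
[1]->row 2+0=2  col 0·2+1=1
row: 0 vs 2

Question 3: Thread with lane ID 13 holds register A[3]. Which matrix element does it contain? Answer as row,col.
11,3

lane 13→13/4=3, 13 mod 4=1
i=3  r:3+8→11  c:2·1+1→3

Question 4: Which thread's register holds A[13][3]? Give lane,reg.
21,3

r:13=>grp=5,rB=1  c:3=>tig=1,lo=1
L=5*4+1=21  i=1*2+1=3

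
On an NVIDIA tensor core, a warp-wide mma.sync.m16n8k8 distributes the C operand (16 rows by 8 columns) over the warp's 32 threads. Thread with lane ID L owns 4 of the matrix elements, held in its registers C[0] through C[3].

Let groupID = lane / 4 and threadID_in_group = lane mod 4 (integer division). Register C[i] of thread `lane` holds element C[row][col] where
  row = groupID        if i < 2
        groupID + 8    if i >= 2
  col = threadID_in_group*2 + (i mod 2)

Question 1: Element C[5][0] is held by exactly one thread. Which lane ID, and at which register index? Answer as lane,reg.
r=5⇒gr=5,Rb=0  c=0⇒th=0,odd=0
L=5*4+0=20  i=0*2+0=0

20,0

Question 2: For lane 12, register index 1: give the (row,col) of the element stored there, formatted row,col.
L=12=>grp=12>>2=3, tig=12&3=0
[1]=>row 3+0=3  col 0·2+1=1

3,1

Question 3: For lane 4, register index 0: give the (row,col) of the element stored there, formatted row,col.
1,0

L=4⇒gr=4>>2=1, th=4&3=0
[0]⇒row 1+0=1  col 0·2+0=0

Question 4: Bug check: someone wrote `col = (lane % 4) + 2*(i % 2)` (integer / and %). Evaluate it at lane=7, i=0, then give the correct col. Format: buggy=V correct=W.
buggy=3 correct=6

`(lane % 4) + 2*(i % 2)`[7,0]=>3
7: grp=1,tig=3
[0] (1+0,3*2+0) = (1,6)
col: 3 vs 6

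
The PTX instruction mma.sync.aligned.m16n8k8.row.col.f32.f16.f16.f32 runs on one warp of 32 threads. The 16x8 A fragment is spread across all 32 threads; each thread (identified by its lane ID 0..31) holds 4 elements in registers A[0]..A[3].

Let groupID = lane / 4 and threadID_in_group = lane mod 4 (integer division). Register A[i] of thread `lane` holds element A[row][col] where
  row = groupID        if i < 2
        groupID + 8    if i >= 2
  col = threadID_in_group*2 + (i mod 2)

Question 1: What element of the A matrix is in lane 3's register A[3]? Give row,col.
L=3⇒gr=3>>2=0, th=3&3=3
[3]⇒row 0+8=8  col 3·2+1=7

8,7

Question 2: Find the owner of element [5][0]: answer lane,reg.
r: 5->gid=5,r8=0  c: 0->tid=0,i&1=0
L=5*4+0=20  i=0*2+0=0

20,0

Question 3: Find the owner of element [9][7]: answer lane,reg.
r=9⇒gr=1,Rb=1  c=7⇒th=3,odd=1
L=1*4+3=7  i=1*2+1=3

7,3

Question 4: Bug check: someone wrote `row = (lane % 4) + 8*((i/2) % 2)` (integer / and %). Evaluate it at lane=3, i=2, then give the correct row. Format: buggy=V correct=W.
buggy=11 correct=8

`(lane % 4) + 8*((i/2) % 2)`[3,2]->11
lane 3: gid=0 (3/4), tid=3 (3%4)
i=2: r=0+8=8, c=3*2+0=6
row: 11 vs 8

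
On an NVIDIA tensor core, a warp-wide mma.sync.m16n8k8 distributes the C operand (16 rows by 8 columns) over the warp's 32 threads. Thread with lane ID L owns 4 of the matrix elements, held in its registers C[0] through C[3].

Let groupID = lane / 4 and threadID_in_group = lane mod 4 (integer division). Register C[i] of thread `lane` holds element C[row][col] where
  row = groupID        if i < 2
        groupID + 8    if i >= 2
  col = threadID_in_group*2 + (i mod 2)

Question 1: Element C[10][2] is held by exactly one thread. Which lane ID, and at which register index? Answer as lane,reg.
r=10->g=2,rb=1  c=2->t=1,b0=0
L=2*4+1=9  i=1*2+0=2

9,2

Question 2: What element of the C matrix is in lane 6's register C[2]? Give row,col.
9,4

L=6->gid=6>>2=1, tid=6&3=2
[2]->row 1+8=9  col 2·2+0=4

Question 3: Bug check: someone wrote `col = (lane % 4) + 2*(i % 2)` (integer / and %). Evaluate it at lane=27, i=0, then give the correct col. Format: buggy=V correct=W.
buggy=3 correct=6

`(lane % 4) + 2*(i % 2)`[27,0]=>3
lane 27=>27/4=6, 27 mod 4=3
i=0  r:6+0=>6  c:2·3+0=>6
col: 3 vs 6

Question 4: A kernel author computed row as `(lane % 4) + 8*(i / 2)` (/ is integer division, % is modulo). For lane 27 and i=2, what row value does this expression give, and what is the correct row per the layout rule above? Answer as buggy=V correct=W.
`(lane % 4) + 8*(i / 2)`[27,2]->11
27: gid=6,tid=3
[2] (6+8,3*2+0) = (14,6)
row: 11 vs 14

buggy=11 correct=14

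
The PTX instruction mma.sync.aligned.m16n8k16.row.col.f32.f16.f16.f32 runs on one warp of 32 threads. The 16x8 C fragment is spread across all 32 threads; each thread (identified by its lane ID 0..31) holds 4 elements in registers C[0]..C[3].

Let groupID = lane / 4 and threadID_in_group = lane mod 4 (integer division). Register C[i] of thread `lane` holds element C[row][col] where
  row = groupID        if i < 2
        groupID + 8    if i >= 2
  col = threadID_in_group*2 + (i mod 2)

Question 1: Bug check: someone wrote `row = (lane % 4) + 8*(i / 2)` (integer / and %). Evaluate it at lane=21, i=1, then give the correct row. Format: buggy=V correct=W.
`(lane % 4) + 8*(i / 2)`[21,1]->1
lane 21->21/4=5, 21 mod 4=1
i=1  r:5+0->5  c:2·1+1->3
row: 1 vs 5

buggy=1 correct=5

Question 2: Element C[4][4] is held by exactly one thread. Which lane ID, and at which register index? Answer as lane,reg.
18,0

r:4=>grp=4,rB=0  c:4=>tig=2,lo=0
L=4*4+2=18  i=0*2+0=0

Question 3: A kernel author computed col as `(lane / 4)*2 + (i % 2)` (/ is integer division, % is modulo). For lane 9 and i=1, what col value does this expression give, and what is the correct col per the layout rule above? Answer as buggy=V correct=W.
buggy=5 correct=3

`(lane / 4)*2 + (i % 2)`[9,1]=>5
lane 9: grp=2 (9/4), tig=1 (9%4)
i=1: r=2+0=2, c=1*2+1=3
col: 5 vs 3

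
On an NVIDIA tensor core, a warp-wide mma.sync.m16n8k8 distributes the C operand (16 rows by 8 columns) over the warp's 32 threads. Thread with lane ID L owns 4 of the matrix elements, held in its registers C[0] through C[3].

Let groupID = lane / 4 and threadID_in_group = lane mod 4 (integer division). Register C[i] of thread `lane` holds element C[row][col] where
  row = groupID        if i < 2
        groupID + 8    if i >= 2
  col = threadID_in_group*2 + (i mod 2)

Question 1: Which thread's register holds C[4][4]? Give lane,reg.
18,0

r:4=>grp=4,rB=0  c:4=>tig=2,lo=0
L=4*4+2=18  i=0*2+0=0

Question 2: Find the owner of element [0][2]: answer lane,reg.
r: 0->gid=0,r8=0  c: 2->tid=1,i&1=0
L=0*4+1=1  i=0*2+0=0

1,0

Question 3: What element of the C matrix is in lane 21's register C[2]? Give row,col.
13,2

lane 21=>21/4=5, 21 mod 4=1
i=2  r:5+8=>13  c:2·1+0=>2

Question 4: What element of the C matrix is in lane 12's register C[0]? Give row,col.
3,0

lane 12=>12/4=3, 12 mod 4=0
i=0  r:3+0=>3  c:2·0+0=>0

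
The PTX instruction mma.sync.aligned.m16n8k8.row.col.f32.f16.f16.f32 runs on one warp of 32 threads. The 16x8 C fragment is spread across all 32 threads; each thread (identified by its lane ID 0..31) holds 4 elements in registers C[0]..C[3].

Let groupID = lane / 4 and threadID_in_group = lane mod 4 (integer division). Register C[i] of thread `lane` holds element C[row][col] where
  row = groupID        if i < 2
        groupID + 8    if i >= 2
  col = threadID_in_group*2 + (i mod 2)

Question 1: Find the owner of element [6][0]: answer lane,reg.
r=6->g=6,rb=0  c=0->t=0,b0=0
L=6*4+0=24  i=0*2+0=0

24,0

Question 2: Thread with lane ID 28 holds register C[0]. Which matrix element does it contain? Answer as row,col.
7,0

lane 28→28/4=7, 28 mod 4=0
i=0  r:7+0→7  c:2·0+0→0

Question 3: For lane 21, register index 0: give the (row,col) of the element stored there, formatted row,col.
5,2

lane 21: gid=5 (21/4), tid=1 (21%4)
i=0: r=5+0=5, c=1*2+0=2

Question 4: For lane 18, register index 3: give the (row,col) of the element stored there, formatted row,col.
lane 18: gid=4 (18/4), tid=2 (18%4)
i=3: r=4+8=12, c=2*2+1=5

12,5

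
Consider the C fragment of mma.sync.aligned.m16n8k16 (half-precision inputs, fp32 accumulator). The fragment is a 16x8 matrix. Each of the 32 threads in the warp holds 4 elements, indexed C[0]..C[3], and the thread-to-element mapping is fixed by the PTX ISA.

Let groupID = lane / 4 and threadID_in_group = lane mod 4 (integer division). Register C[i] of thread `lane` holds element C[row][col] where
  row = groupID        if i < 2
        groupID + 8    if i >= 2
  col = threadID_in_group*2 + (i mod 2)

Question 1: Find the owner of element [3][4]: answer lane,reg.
r: 3->gid=3,r8=0  c: 4->tid=2,i&1=0
L=3*4+2=14  i=0*2+0=0

14,0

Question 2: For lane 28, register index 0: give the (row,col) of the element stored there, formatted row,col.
7,0

lane 28: gid=7 (28/4), tid=0 (28%4)
i=0: r=7+0=7, c=0*2+0=0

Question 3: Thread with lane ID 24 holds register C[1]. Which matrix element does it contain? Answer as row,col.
6,1

lane 24->24/4=6, 24 mod 4=0
i=1  r:6+0->6  c:2·0+1->1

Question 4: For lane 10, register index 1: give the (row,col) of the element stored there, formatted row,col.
lane 10: gid=2 (10/4), tid=2 (10%4)
i=1: r=2+0=2, c=2*2+1=5

2,5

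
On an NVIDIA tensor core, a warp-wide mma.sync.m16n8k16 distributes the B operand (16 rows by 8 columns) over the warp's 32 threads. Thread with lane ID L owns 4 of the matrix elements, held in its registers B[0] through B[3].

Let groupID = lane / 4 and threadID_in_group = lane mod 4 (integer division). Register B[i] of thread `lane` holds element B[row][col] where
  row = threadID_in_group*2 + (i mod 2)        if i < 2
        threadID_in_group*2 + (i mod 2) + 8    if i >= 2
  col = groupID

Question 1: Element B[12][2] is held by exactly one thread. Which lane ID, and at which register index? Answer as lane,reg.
10,2

c=2->g=2  r=12->rb=1,t=2,b0=0
L=2*4+2=10  i=1*2+0=2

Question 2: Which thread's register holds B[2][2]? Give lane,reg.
c:2=>grp=2  r:2=>rB=0,tig=1,lo=0
L=2*4+1=9  i=0*2+0=0

9,0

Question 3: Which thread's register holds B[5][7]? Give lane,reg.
c: 7->gid=7  r: 5->r8=0,tid=2,i&1=1
L=7*4+2=30  i=0*2+1=1

30,1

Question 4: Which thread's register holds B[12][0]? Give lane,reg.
2,2

c:0=>grp=0  r:12=>rB=1,tig=2,lo=0
L=0*4+2=2  i=1*2+0=2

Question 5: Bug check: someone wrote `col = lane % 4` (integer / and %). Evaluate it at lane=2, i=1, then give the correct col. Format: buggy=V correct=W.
`lane % 4`[2,1]=>2
lane 2=>2/4=0, 2 mod 4=2
i=1  r:2·2+1+0=>5  c:0
col: 2 vs 0

buggy=2 correct=0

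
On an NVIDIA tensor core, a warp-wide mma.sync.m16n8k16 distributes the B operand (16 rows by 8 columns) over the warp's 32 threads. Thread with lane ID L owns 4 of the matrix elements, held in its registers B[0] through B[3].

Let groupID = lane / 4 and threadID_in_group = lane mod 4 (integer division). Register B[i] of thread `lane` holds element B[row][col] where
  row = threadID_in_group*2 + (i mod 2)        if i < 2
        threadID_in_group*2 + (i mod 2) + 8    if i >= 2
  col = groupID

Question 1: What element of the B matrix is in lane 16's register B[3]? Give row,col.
16: gr=4,th=0
[3] (0*2+1+8,4) = (9,4)

9,4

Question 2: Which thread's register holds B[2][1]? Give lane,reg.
c=1→G=1  r=2→rhi=0,T=1,p=0
L=1*4+1=5  i=0*2+0=0

5,0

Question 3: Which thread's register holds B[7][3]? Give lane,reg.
c: 3->gid=3  r: 7->r8=0,tid=3,i&1=1
L=3*4+3=15  i=0*2+1=1

15,1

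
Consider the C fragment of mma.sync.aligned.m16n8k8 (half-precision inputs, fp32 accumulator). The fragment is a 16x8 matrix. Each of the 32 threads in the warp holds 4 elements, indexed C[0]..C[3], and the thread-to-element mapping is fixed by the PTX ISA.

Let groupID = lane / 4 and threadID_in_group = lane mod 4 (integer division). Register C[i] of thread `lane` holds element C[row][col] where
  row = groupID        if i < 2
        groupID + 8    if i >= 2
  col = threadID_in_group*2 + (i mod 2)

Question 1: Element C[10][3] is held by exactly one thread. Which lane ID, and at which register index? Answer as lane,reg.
9,3

r=10->g=2,rb=1  c=3->t=1,b0=1
L=2*4+1=9  i=1*2+1=3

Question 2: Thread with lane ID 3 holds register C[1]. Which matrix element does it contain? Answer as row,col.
L=3⇒gr=3>>2=0, th=3&3=3
[1]⇒row 0+0=0  col 3·2+1=7

0,7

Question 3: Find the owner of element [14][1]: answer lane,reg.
r: 14->gid=6,r8=1  c: 1->tid=0,i&1=1
L=6*4+0=24  i=1*2+1=3

24,3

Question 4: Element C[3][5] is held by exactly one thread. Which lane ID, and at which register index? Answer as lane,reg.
14,1

r:3=>grp=3,rB=0  c:5=>tig=2,lo=1
L=3*4+2=14  i=0*2+1=1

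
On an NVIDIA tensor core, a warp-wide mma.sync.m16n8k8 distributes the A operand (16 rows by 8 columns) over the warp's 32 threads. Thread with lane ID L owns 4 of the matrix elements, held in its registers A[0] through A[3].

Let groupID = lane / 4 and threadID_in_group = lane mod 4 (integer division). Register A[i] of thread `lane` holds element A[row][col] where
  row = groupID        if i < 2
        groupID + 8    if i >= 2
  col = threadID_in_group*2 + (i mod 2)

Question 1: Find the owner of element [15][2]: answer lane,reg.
29,2

r=15⇒gr=7,Rb=1  c=2⇒th=1,odd=0
L=7*4+1=29  i=1*2+0=2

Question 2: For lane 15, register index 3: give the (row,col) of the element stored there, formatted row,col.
11,7

lane 15: gr=3 (15/4), th=3 (15%4)
i=3: r=3+8=11, c=3*2+1=7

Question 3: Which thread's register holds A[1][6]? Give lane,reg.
7,0

r=1→G=1,rhi=0  c=6→T=3,p=0
L=1*4+3=7  i=0*2+0=0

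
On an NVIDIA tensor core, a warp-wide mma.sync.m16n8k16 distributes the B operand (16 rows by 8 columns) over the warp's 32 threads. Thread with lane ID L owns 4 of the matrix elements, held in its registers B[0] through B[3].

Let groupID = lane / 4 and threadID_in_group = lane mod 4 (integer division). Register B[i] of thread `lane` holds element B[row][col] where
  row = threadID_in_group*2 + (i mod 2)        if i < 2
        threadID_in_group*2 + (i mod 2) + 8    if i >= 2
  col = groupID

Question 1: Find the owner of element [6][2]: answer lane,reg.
c: 2->gid=2  r: 6->r8=0,tid=3,i&1=0
L=2*4+3=11  i=0*2+0=0

11,0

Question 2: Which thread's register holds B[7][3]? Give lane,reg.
15,1

c: 3->gid=3  r: 7->r8=0,tid=3,i&1=1
L=3*4+3=15  i=0*2+1=1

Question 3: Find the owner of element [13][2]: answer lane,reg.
10,3

c=2⇒gr=2  r=13⇒Rb=1,th=2,odd=1
L=2*4+2=10  i=1*2+1=3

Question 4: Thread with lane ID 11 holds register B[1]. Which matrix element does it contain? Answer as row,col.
lane 11: gid=2 (11/4), tid=3 (11%4)
i=1: r=3*2+1+0=7, c=gid=2

7,2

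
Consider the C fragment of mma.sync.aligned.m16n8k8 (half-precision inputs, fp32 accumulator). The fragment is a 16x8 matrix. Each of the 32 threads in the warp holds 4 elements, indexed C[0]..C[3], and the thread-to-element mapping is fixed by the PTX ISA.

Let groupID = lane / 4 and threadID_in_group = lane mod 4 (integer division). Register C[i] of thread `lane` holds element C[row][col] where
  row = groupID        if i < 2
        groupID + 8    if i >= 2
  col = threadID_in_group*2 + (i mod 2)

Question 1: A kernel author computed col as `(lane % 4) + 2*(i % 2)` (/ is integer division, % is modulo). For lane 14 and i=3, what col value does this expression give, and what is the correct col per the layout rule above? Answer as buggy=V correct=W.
buggy=4 correct=5

`(lane % 4) + 2*(i % 2)`[14,3]→4
lane 14: G=3 (14/4), T=2 (14%4)
i=3: r=3+8=11, c=2*2+1=5
col: 4 vs 5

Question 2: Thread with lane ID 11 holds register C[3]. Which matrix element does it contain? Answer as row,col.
10,7

L=11→G=11>>2=2, T=11&3=3
[3]→row 2+8=10  col 3·2+1=7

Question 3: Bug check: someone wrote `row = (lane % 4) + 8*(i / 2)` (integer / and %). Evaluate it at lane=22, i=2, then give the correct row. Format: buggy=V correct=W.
`(lane % 4) + 8*(i / 2)`[22,2]→10
lane 22→22/4=5, 22 mod 4=2
i=2  r:5+8→13  c:2·2+0→4
row: 10 vs 13

buggy=10 correct=13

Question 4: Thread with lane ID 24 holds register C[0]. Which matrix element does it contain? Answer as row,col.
lane 24->24/4=6, 24 mod 4=0
i=0  r:6+0->6  c:2·0+0->0

6,0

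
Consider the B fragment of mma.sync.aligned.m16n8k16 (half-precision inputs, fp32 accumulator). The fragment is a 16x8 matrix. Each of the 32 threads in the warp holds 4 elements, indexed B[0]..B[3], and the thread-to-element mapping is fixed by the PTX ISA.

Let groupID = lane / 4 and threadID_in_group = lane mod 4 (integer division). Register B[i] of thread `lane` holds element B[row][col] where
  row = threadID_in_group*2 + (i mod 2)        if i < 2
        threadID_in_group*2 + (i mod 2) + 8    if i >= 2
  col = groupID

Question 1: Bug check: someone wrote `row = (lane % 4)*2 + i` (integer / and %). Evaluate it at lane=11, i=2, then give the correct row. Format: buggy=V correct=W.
`(lane % 4)*2 + i`[11,2]→8
11: G=2,T=3
[2] (3*2+0+8,2) = (14,2)
row: 8 vs 14

buggy=8 correct=14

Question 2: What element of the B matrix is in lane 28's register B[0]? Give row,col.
28: G=7,T=0
[0] (0*2+0+0,7) = (0,7)

0,7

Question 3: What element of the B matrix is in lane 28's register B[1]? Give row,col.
L=28=>grp=28>>2=7, tig=28&3=0
[1]=>row 0·2+1+0=1  col grp=7

1,7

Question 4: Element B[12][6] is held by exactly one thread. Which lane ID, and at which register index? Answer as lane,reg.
c: 6->gid=6  r: 12->r8=1,tid=2,i&1=0
L=6*4+2=26  i=1*2+0=2

26,2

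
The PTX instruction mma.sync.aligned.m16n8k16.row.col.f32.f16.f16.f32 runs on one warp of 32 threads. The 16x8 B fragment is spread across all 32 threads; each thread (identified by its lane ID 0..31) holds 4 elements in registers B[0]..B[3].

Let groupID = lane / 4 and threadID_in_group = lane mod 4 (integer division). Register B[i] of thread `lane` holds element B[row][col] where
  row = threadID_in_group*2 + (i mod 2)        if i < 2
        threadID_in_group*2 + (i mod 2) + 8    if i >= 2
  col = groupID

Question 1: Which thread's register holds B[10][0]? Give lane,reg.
c=0->g=0  r=10->rb=1,t=1,b0=0
L=0*4+1=1  i=1*2+0=2

1,2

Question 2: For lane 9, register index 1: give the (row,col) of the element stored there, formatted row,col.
lane 9=>9/4=2, 9 mod 4=1
i=1  r:2·1+1+0=>3  c:2

3,2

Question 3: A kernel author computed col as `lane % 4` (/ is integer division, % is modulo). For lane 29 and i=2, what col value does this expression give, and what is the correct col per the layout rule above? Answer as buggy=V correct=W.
buggy=1 correct=7

`lane % 4`[29,2]→1
lane 29: G=7 (29/4), T=1 (29%4)
i=2: r=1*2+0+8=10, c=G=7
col: 1 vs 7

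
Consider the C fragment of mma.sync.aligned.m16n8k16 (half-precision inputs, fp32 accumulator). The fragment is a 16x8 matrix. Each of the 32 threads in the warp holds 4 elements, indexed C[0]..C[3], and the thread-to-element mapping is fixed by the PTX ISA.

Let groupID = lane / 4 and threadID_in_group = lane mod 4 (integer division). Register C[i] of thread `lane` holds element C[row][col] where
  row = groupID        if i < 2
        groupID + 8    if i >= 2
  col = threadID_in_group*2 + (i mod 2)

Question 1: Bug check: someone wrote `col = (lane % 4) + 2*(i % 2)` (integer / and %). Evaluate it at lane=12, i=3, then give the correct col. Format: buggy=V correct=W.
buggy=2 correct=1

`(lane % 4) + 2*(i % 2)`[12,3]→2
L=12→G=12>>2=3, T=12&3=0
[3]→row 3+8=11  col 0·2+1=1
col: 2 vs 1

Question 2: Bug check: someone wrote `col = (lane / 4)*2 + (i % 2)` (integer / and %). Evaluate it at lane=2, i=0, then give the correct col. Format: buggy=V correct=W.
buggy=0 correct=4

`(lane / 4)*2 + (i % 2)`[2,0]=>0
lane 2: grp=0 (2/4), tig=2 (2%4)
i=0: r=0+0=0, c=2*2+0=4
col: 0 vs 4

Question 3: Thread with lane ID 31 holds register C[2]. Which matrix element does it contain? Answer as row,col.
31: G=7,T=3
[2] (7+8,3*2+0) = (15,6)

15,6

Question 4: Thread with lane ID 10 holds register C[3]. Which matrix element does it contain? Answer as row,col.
L=10⇒gr=10>>2=2, th=10&3=2
[3]⇒row 2+8=10  col 2·2+1=5

10,5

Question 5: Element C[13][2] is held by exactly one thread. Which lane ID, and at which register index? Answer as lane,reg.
r: 13->gid=5,r8=1  c: 2->tid=1,i&1=0
L=5*4+1=21  i=1*2+0=2

21,2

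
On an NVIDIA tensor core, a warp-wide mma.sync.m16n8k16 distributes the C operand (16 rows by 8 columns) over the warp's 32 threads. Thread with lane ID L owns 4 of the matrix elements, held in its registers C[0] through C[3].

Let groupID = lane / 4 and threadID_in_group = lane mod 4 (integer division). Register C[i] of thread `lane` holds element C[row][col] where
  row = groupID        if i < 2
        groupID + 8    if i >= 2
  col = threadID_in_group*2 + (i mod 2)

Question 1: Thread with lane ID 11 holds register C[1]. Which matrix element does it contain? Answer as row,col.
2,7

L=11⇒gr=11>>2=2, th=11&3=3
[1]⇒row 2+0=2  col 3·2+1=7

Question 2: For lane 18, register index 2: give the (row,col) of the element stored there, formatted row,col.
12,4

18: G=4,T=2
[2] (4+8,2*2+0) = (12,4)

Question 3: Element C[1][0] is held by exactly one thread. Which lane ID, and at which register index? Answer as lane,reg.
r=1→G=1,rhi=0  c=0→T=0,p=0
L=1*4+0=4  i=0*2+0=0

4,0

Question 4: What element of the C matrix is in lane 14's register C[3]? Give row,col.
lane 14→14/4=3, 14 mod 4=2
i=3  r:3+8→11  c:2·2+1→5

11,5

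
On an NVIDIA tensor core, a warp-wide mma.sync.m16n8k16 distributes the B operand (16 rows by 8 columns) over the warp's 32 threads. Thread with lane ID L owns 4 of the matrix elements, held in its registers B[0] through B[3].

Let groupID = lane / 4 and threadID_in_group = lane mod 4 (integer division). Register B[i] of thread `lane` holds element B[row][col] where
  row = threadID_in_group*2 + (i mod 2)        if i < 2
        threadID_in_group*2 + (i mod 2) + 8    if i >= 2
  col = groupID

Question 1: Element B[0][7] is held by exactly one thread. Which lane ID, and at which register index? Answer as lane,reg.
c:7=>grp=7  r:0=>rB=0,tig=0,lo=0
L=7*4+0=28  i=0*2+0=0

28,0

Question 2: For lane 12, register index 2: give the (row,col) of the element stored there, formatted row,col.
lane 12->12/4=3, 12 mod 4=0
i=2  r:2·0+0+8->8  c:3

8,3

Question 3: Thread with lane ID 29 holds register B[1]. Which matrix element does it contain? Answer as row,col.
lane 29→29/4=7, 29 mod 4=1
i=1  r:2·1+1+0→3  c:7

3,7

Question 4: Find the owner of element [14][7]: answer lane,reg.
c: 7->gid=7  r: 14->r8=1,tid=3,i&1=0
L=7*4+3=31  i=1*2+0=2

31,2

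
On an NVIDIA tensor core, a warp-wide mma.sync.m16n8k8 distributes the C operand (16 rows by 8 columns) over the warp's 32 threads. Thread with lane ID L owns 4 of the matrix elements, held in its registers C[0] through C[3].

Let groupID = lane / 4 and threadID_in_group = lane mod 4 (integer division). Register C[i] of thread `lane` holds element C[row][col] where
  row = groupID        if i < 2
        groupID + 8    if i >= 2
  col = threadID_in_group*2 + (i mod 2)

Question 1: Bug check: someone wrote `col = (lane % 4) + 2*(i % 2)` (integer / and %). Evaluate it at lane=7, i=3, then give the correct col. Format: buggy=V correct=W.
buggy=5 correct=7

`(lane % 4) + 2*(i % 2)`[7,3]->5
L=7->g=7>>2=1, t=7&3=3
[3]->row 1+8=9  col 3·2+1=7
col: 5 vs 7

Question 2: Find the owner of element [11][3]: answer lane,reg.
13,3

r=11->g=3,rb=1  c=3->t=1,b0=1
L=3*4+1=13  i=1*2+1=3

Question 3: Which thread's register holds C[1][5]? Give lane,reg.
r=1⇒gr=1,Rb=0  c=5⇒th=2,odd=1
L=1*4+2=6  i=0*2+1=1

6,1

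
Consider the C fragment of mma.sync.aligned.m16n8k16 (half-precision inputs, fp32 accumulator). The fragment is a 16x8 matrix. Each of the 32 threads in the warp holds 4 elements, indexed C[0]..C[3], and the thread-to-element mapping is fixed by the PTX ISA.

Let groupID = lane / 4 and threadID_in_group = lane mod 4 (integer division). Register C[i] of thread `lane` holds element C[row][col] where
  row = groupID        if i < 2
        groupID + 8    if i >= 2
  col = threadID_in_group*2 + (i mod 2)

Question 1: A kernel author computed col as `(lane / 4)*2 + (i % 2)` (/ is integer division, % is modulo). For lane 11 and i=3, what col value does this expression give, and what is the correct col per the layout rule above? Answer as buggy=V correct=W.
`(lane / 4)*2 + (i % 2)`[11,3]→5
11: G=2,T=3
[3] (2+8,3*2+1) = (10,7)
col: 5 vs 7

buggy=5 correct=7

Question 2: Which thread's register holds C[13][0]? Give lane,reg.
r=13⇒gr=5,Rb=1  c=0⇒th=0,odd=0
L=5*4+0=20  i=1*2+0=2

20,2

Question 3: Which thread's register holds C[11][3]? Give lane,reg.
13,3

r:11=>grp=3,rB=1  c:3=>tig=1,lo=1
L=3*4+1=13  i=1*2+1=3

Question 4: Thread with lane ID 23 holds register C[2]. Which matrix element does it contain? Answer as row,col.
23: g=5,t=3
[2] (5+8,3*2+0) = (13,6)

13,6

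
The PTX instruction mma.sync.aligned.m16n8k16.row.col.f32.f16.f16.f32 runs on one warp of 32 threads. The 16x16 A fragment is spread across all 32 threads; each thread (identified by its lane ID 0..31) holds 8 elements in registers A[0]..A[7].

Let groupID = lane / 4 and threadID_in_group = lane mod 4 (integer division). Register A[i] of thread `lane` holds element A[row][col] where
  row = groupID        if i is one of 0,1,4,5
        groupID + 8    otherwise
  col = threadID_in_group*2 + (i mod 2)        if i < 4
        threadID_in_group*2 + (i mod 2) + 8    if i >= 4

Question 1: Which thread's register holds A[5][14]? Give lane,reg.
23,4

r:5=>grp=5,rB=0  c:14=>cB=1,tig=3,lo=0
L=5*4+3=23  i=1*4+0*2+0=4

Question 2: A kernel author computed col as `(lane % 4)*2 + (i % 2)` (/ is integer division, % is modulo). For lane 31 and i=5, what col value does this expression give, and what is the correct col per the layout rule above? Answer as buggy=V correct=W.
`(lane % 4)*2 + (i % 2)`[31,5]→7
lane 31→31/4=7, 31 mod 4=3
i=5  r:7+0→7  c:2·3+1+8→15
col: 7 vs 15

buggy=7 correct=15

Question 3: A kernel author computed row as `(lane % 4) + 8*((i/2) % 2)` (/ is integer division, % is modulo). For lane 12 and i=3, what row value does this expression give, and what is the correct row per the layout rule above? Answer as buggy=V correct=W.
buggy=8 correct=11

`(lane % 4) + 8*((i/2) % 2)`[12,3]=>8
lane 12: grp=3 (12/4), tig=0 (12%4)
i=3: r=3+8=11, c=0*2+1+0=1
row: 8 vs 11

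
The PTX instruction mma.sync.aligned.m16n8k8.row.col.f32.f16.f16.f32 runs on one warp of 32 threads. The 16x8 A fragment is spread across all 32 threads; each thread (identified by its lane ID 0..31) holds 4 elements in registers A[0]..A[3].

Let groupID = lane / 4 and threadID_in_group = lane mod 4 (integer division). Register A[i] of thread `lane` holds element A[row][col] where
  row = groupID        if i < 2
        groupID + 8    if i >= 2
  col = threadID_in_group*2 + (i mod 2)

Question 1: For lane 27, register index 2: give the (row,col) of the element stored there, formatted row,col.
lane 27⇒27/4=6, 27 mod 4=3
i=2  r:6+8⇒14  c:2·3+0⇒6

14,6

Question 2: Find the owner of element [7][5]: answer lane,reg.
r:7=>grp=7,rB=0  c:5=>tig=2,lo=1
L=7*4+2=30  i=0*2+1=1

30,1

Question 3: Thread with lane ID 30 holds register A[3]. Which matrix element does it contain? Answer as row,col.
15,5

30: gid=7,tid=2
[3] (7+8,2*2+1) = (15,5)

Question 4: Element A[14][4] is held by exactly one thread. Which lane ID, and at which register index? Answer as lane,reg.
26,2

r=14→G=6,rhi=1  c=4→T=2,p=0
L=6*4+2=26  i=1*2+0=2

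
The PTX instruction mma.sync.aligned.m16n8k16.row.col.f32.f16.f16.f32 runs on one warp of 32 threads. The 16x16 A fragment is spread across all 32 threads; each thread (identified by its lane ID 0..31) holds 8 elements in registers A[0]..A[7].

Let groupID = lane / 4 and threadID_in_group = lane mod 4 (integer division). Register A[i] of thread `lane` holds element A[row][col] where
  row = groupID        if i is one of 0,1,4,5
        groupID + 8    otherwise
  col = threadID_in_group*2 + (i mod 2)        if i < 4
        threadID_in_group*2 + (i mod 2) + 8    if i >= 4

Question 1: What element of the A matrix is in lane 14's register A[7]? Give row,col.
11,13

lane 14: G=3 (14/4), T=2 (14%4)
i=7: r=3+8=11, c=2*2+1+8=13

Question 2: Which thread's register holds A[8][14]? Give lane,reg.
r=8→G=0,rhi=1  c=14→chi=1,T=3,p=0
L=0*4+3=3  i=1*4+1*2+0=6

3,6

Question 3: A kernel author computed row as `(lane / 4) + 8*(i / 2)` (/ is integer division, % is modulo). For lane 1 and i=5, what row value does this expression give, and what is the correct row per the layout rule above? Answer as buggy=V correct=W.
`(lane / 4) + 8*(i / 2)`[1,5]⇒16
lane 1: gr=0 (1/4), th=1 (1%4)
i=5: r=0+0=0, c=1*2+1+8=11
row: 16 vs 0

buggy=16 correct=0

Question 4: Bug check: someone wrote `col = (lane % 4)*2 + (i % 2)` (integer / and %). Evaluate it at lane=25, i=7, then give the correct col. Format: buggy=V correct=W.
`(lane % 4)*2 + (i % 2)`[25,7]=>3
L=25=>grp=25>>2=6, tig=25&3=1
[7]=>row 6+8=14  col 1·2+1+8=11
col: 3 vs 11

buggy=3 correct=11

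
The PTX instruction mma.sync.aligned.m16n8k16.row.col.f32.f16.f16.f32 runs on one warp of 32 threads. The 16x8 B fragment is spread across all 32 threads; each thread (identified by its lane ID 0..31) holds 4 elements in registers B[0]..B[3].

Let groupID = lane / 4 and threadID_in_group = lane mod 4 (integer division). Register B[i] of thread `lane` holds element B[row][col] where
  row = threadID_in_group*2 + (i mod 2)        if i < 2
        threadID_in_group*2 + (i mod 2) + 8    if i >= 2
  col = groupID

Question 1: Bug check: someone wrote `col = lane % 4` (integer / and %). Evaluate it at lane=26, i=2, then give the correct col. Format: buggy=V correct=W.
buggy=2 correct=6

`lane % 4`[26,2]->2
L=26->gid=26>>2=6, tid=26&3=2
[2]->row 2·2+0+8=12  col gid=6
col: 2 vs 6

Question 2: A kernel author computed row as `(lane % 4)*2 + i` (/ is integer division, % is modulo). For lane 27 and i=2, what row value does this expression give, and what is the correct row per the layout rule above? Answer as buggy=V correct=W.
buggy=8 correct=14

`(lane % 4)*2 + i`[27,2]⇒8
L=27⇒gr=27>>2=6, th=27&3=3
[2]⇒row 3·2+0+8=14  col gr=6
row: 8 vs 14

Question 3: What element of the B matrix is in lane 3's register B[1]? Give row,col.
7,0

lane 3: g=0 (3/4), t=3 (3%4)
i=1: r=3*2+1+0=7, c=g=0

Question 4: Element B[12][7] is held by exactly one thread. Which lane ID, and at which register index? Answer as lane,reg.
c: 7->gid=7  r: 12->r8=1,tid=2,i&1=0
L=7*4+2=30  i=1*2+0=2

30,2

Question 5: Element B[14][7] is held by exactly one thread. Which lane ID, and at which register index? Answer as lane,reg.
31,2

c: 7->gid=7  r: 14->r8=1,tid=3,i&1=0
L=7*4+3=31  i=1*2+0=2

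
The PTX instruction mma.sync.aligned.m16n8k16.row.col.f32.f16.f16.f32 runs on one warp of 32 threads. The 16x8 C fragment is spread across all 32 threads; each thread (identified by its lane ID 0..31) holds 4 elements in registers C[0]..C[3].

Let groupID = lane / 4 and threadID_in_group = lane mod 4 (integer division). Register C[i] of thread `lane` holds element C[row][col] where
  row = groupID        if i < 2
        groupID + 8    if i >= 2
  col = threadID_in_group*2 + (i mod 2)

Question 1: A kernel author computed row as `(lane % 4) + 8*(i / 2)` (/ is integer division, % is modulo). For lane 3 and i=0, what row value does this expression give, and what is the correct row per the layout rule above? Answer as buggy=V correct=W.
buggy=3 correct=0

`(lane % 4) + 8*(i / 2)`[3,0]->3
3: g=0,t=3
[0] (0+0,3*2+0) = (0,6)
row: 3 vs 0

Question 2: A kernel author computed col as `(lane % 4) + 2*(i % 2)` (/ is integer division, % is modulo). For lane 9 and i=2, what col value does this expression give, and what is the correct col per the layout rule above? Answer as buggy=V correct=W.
buggy=1 correct=2

`(lane % 4) + 2*(i % 2)`[9,2]⇒1
9: gr=2,th=1
[2] (2+8,1*2+0) = (10,2)
col: 1 vs 2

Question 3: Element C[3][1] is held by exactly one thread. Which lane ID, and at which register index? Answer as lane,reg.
r=3->g=3,rb=0  c=1->t=0,b0=1
L=3*4+0=12  i=0*2+1=1

12,1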